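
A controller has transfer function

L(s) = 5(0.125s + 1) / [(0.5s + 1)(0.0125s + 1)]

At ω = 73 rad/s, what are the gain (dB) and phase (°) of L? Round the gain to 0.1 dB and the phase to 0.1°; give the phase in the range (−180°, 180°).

-0.6 dB, -47.1°

At ω = 73 rad/s:
zero (1 + j73·0.125) = 1 + j9.125 → |·| ≈ 9.1796, ∠ ≈ 83.75°
pole (1 + j73·0.5) = 1 + j36.5 → |·| ≈ 36.514, ∠ ≈ 88.43°
pole (1 + j73·0.0125) = 1 + j0.9125 → |·| ≈ 1.3538, ∠ ≈ 42.38°
|L| = 5 · 9.1796 / (36.514 · 1.3538) ≈ 0.9285
Gain = 20 log₁₀(0.9285) ≈ -0.64 dB
∠L = (83.75°) − (88.43° + 42.38°) = -47.06°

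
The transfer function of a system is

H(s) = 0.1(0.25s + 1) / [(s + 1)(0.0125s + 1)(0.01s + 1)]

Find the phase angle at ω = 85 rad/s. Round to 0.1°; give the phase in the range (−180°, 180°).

At ω = 85 rad/s:
zero (1 + j85·0.25) = 1 + j21.25 → |·| ≈ 21.274, ∠ ≈ 87.31°
pole (1 + j85·1) = 1 + j85 → |·| ≈ 85.006, ∠ ≈ 89.33°
pole (1 + j85·0.0125) = 1 + j1.0625 → |·| ≈ 1.4591, ∠ ≈ 46.74°
pole (1 + j85·0.01) = 1 + j0.85 → |·| ≈ 1.3124, ∠ ≈ 40.36°
∠H = (87.31°) − (89.33° + 46.74° + 40.36°) = -89.12°

-89.1°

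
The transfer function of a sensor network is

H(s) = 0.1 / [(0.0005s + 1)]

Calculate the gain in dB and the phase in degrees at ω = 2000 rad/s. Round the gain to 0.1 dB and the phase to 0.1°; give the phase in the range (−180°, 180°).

-23.0 dB, -45.0°

At ω = 2000 rad/s:
pole (1 + j2000·0.0005) = 1 + j1 → |·| ≈ 1.4142, ∠ ≈ 45.00°
|H| = 0.1 · 1 / (1.4142) ≈ 0.070711
Gain = 20 log₁₀(0.070711) ≈ -23.01 dB
∠H = (0°) − (45.00°) = -45.00°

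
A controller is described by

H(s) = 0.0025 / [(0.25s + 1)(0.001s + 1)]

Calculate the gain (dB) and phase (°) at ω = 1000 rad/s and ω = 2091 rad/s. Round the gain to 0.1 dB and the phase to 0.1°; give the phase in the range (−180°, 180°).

ω = 1000: -103.0 dB, -134.8°; ω = 2091: -113.7 dB, -154.3°

At ω = 1000 rad/s:
pole (1 + j1000·0.25) = 1 + j250 → |·| ≈ 250, ∠ ≈ 89.77°
pole (1 + j1000·0.001) = 1 + j1 → |·| ≈ 1.4142, ∠ ≈ 45.00°
|H| = 0.0025 · 1 / (250 · 1.4142) ≈ 7.0711e-06
Gain = 20 log₁₀(7.0711e-06) ≈ -103.01 dB
∠H = (0°) − (89.77° + 45.00°) = -134.77°

At ω = 2091 rad/s:
pole (1 + j2091·0.25) = 1 + j522.75 → |·| ≈ 522.75, ∠ ≈ 89.89°
pole (1 + j2091·0.001) = 1 + j2.091 → |·| ≈ 2.3178, ∠ ≈ 64.44°
|H| = 0.0025 · 1 / (522.75 · 2.3178) ≈ 2.0633e-06
Gain = 20 log₁₀(2.0633e-06) ≈ -113.71 dB
∠H = (0°) − (89.89° + 64.44°) = -154.33°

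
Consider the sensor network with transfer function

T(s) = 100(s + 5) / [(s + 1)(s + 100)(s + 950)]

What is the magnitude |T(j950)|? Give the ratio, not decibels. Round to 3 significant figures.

At s = jω = j950:
zero (s+5): 5 + j950 → |·| = √(5²+950²) = √902525 ≈ 950.01, ∠ = arctan(950/5) ≈ 89.70°
pole (s+1): 1 + j950 → |·| = √(1²+950²) = √902501 ≈ 950, ∠ = arctan(950/1) ≈ 89.94°
pole (s+100): 100 + j950 → |·| = √(100²+950²) = √912500 ≈ 955.25, ∠ = arctan(950/100) ≈ 83.99°
pole (s+950): 950 + j950 → |·| = √(950²+950²) = √1805000 ≈ 1343.5, ∠ = arctan(950/950) ≈ 45.00°
|T| = 100 · 950.01 / 1.2192e+09 ≈ 7.7921e-05

7.79e-05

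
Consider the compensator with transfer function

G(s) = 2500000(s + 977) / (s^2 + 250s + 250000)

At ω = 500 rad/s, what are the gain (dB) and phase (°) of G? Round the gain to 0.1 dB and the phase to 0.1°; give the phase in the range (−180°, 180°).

86.8 dB, -62.9°

At s = jω = j500:
zero (s+977): 977 + j500 → |·| = √(977²+500²) = √1204529 ≈ 1097.5, ∠ = arctan(500/977) ≈ 27.10°
quadratic: (j500)² + 250·j500 + 250000 = 0 + j125000 → |·| ≈ 1.25e+05, ∠ ≈ 90.00°
|G| = 2500000 · 1097.5 / 1.25e+05 ≈ 21950
Gain = 20 log₁₀(21950) ≈ 86.83 dB
∠G = 27.10° − 90.00° = -62.90°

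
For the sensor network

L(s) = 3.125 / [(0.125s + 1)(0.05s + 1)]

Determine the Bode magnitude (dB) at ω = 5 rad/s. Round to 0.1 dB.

8.2 dB

At ω = 5 rad/s:
pole (1 + j5·0.125) = 1 + j0.625 → |·| ≈ 1.1792, ∠ ≈ 32.01°
pole (1 + j5·0.05) = 1 + j0.25 → |·| ≈ 1.0308, ∠ ≈ 14.04°
|L| = 3.125 · 1 / (1.1792 · 1.0308) ≈ 2.5709
Gain = 20 log₁₀(2.5709) ≈ 8.20 dB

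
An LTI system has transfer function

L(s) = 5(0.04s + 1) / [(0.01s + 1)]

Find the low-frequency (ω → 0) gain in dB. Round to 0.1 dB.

14.0 dB

L(0) = 5 · 1 / 1 = 5
20 log₁₀(5) ≈ 13.98 dB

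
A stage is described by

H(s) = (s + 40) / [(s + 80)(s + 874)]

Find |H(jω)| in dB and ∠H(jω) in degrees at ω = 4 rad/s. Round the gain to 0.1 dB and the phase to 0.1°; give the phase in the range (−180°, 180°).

-64.8 dB, 2.6°

At s = jω = j4:
zero (s+40): 40 + j4 → |·| = √(40²+4²) = √1616 ≈ 40.2, ∠ = arctan(4/40) ≈ 5.71°
pole (s+80): 80 + j4 → |·| = √(80²+4²) = √6416 ≈ 80.1, ∠ = arctan(4/80) ≈ 2.86°
pole (s+874): 874 + j4 → |·| = √(874²+4²) = √763892 ≈ 874.01, ∠ = arctan(4/874) ≈ 0.26°
|H| = 1 · 40.2 / 70008 ≈ 0.00057422
Gain = 20 log₁₀(0.00057422) ≈ -64.82 dB
∠H = 5.71° − 3.12° = 2.59°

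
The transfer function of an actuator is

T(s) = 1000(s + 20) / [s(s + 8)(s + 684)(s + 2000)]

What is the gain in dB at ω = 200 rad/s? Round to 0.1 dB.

At s = jω = j200:
zero (s+20): 20 + j200 → |·| = √(20²+200²) = √40400 ≈ 201, ∠ = arctan(200/20) ≈ 84.29°
pole (s+8): 8 + j200 → |·| = √(8²+200²) = √40064 ≈ 200.16, ∠ = arctan(200/8) ≈ 87.71°
pole (s+684): 684 + j200 → |·| = √(684²+200²) = √507856 ≈ 712.64, ∠ = arctan(200/684) ≈ 16.30°
pole (s+2000): 2000 + j200 → |·| = √(2000²+200²) = √4040000 ≈ 2010, ∠ = arctan(200/2000) ≈ 5.71°
pole at origin: |s| = 200, ∠ = 90.00° (in denominator)
|T| = 1000 · 201 / 5.7342e+10 ≈ 3.5053e-06
Gain = 20 log₁₀(3.5053e-06) ≈ -109.11 dB

-109.1 dB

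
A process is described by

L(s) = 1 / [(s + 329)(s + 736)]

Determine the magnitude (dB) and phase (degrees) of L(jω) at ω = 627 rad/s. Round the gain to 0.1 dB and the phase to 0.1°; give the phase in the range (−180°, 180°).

At s = jω = j627:
pole (s+329): 329 + j627 → |·| = √(329²+627²) = √501370 ≈ 708.07, ∠ = arctan(627/329) ≈ 62.31°
pole (s+736): 736 + j627 → |·| = √(736²+627²) = √934825 ≈ 966.86, ∠ = arctan(627/736) ≈ 40.43°
|L| = 1 / 6.846e+05 ≈ 1.4607e-06
Gain = 20 log₁₀(1.4607e-06) ≈ -116.71 dB
∠L = 0.00° − 102.74° = -102.74°

-116.7 dB, -102.7°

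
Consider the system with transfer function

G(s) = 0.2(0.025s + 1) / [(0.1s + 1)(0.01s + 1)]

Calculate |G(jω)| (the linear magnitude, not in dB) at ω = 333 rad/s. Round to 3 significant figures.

0.0145

At ω = 333 rad/s:
zero (1 + j333·0.025) = 1 + j8.325 → |·| ≈ 8.3848, ∠ ≈ 83.15°
pole (1 + j333·0.1) = 1 + j33.3 → |·| ≈ 33.315, ∠ ≈ 88.28°
pole (1 + j333·0.01) = 1 + j3.33 → |·| ≈ 3.4769, ∠ ≈ 73.28°
|G| = 0.2 · 8.3848 / (33.315 · 3.4769) ≈ 0.014477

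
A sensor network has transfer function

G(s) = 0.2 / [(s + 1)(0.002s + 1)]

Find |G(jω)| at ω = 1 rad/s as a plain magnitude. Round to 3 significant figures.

0.141

At ω = 1 rad/s:
pole (1 + j1·1) = 1 + j1 → |·| ≈ 1.4142, ∠ ≈ 45.00°
pole (1 + j1·0.002) = 1 + j0.002 → |·| ≈ 1, ∠ ≈ 0.11°
|G| = 0.2 · 1 / (1.4142 · 1) ≈ 0.14142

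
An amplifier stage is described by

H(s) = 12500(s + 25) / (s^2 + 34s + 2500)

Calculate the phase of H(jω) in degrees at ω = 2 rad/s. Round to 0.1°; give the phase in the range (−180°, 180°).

3.0°

At s = jω = j2:
zero (s+25): 25 + j2 → |·| = √(25²+2²) = √629 ≈ 25.08, ∠ = arctan(2/25) ≈ 4.57°
quadratic: (j2)² + 34·j2 + 2500 = 2496 + j68 → |·| ≈ 2496.9, ∠ ≈ 1.56°
∠H = 4.57° − 1.56° = 3.01°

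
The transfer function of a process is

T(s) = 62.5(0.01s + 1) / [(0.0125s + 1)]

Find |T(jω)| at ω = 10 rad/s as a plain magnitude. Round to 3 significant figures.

62.3

At ω = 10 rad/s:
zero (1 + j10·0.01) = 1 + j0.1 → |·| ≈ 1.005, ∠ ≈ 5.71°
pole (1 + j10·0.0125) = 1 + j0.125 → |·| ≈ 1.0078, ∠ ≈ 7.13°
|T| = 62.5 · 1.005 / (1.0078) ≈ 62.326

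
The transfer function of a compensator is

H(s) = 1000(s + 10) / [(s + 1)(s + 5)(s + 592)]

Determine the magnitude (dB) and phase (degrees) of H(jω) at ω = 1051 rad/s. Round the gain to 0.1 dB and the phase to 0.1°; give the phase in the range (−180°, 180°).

-62.1 dB, -150.8°

At s = jω = j1051:
zero (s+10): 10 + j1051 → |·| = √(10²+1051²) = √1104701 ≈ 1051, ∠ = arctan(1051/10) ≈ 89.45°
pole (s+1): 1 + j1051 → |·| = √(1²+1051²) = √1104602 ≈ 1051, ∠ = arctan(1051/1) ≈ 89.95°
pole (s+5): 5 + j1051 → |·| = √(5²+1051²) = √1104626 ≈ 1051, ∠ = arctan(1051/5) ≈ 89.73°
pole (s+592): 592 + j1051 → |·| = √(592²+1051²) = √1455065 ≈ 1206.3, ∠ = arctan(1051/592) ≈ 60.61°
|H| = 1000 · 1051 / 1.3325e+09 ≈ 0.00078874
Gain = 20 log₁₀(0.00078874) ≈ -62.06 dB
∠H = 89.45° − 240.29° = -150.84°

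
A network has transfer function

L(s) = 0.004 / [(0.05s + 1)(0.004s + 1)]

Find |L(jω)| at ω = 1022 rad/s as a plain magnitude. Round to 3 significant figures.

At ω = 1022 rad/s:
pole (1 + j1022·0.05) = 1 + j51.1 → |·| ≈ 51.11, ∠ ≈ 88.88°
pole (1 + j1022·0.004) = 1 + j4.088 → |·| ≈ 4.2085, ∠ ≈ 76.25°
|L| = 0.004 · 1 / (51.11 · 4.2085) ≈ 1.8596e-05

1.86e-05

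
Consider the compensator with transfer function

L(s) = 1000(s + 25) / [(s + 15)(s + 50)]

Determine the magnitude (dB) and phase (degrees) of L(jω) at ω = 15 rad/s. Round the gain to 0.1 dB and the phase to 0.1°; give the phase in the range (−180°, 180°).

28.4 dB, -30.7°

At s = jω = j15:
zero (s+25): 25 + j15 → |·| = √(25²+15²) = √850 ≈ 29.155, ∠ = arctan(15/25) ≈ 30.96°
pole (s+15): 15 + j15 → |·| = √(15²+15²) = √450 ≈ 21.213, ∠ = arctan(15/15) ≈ 45.00°
pole (s+50): 50 + j15 → |·| = √(50²+15²) = √2725 ≈ 52.202, ∠ = arctan(15/50) ≈ 16.70°
|L| = 1000 · 29.155 / 1107.4 ≈ 26.327
Gain = 20 log₁₀(26.327) ≈ 28.41 dB
∠L = 30.96° − 61.70° = -30.74°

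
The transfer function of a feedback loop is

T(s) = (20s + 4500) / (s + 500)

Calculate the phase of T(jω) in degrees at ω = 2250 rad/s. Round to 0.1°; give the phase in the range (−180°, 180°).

Substitute s = j2250:
Numerator: 20(j2250) + 4500 = 4500 + j45000
Denominator: (j2250) + 500 = 500 + j2250
|N| = √(4500² + 45000²) ≈ 45224, ∠N ≈ 84.29°
|D| = √(500² + 2250²) ≈ 2304.9, ∠D ≈ 77.47°
∠T = 84.29° − 77.47° = 6.82°

6.8°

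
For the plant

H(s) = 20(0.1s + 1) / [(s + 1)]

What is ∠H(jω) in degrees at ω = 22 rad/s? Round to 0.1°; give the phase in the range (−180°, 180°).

-21.8°

At ω = 22 rad/s:
zero (1 + j22·0.1) = 1 + j2.2 → |·| ≈ 2.4166, ∠ ≈ 65.56°
pole (1 + j22·1) = 1 + j22 → |·| ≈ 22.023, ∠ ≈ 87.40°
∠H = (65.56°) − (87.40°) = -21.84°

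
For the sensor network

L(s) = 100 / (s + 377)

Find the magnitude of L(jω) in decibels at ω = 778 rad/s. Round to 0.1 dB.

At s = jω = j778:
pole (s+377): 377 + j778 → |·| = √(377²+778²) = √747413 ≈ 864.53, ∠ = arctan(778/377) ≈ 64.15°
|L| = 100 / 864.53 ≈ 0.11567
Gain = 20 log₁₀(0.11567) ≈ -18.74 dB

-18.7 dB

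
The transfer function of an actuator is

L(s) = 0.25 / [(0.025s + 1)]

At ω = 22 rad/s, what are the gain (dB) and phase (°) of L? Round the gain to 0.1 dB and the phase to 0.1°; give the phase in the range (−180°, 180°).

-13.2 dB, -28.8°

At ω = 22 rad/s:
pole (1 + j22·0.025) = 1 + j0.55 → |·| ≈ 1.1413, ∠ ≈ 28.81°
|L| = 0.25 · 1 / (1.1413) ≈ 0.21905
Gain = 20 log₁₀(0.21905) ≈ -13.19 dB
∠L = (0°) − (28.81°) = -28.81°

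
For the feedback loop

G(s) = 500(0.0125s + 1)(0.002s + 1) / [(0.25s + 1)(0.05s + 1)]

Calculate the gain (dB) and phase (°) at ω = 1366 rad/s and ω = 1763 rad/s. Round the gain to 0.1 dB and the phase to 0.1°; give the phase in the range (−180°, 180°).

ω = 1366: 0.6 dB, -22.4°; ω = 1763: 0.3 dB, -17.7°

At ω = 1366 rad/s:
zero (1 + j1366·0.0125) = 1 + j17.075 → |·| ≈ 17.104, ∠ ≈ 86.65°
zero (1 + j1366·0.002) = 1 + j2.732 → |·| ≈ 2.9093, ∠ ≈ 69.90°
pole (1 + j1366·0.25) = 1 + j341.5 → |·| ≈ 341.5, ∠ ≈ 89.83°
pole (1 + j1366·0.05) = 1 + j68.3 → |·| ≈ 68.307, ∠ ≈ 89.16°
|G| = 500 · 17.104 · 2.9093 / (341.5 · 68.307) ≈ 1.0666
Gain = 20 log₁₀(1.0666) ≈ 0.56 dB
∠G = (86.65° + 69.90°) − (89.83° + 89.16°) = -22.44°

At ω = 1763 rad/s:
zero (1 + j1763·0.0125) = 1 + j22.0375 → |·| ≈ 22.06, ∠ ≈ 87.40°
zero (1 + j1763·0.002) = 1 + j3.526 → |·| ≈ 3.6651, ∠ ≈ 74.17°
pole (1 + j1763·0.25) = 1 + j440.75 → |·| ≈ 440.75, ∠ ≈ 89.87°
pole (1 + j1763·0.05) = 1 + j88.15 → |·| ≈ 88.156, ∠ ≈ 89.35°
|G| = 500 · 22.06 · 3.6651 / (440.75 · 88.156) ≈ 1.0404
Gain = 20 log₁₀(1.0404) ≈ 0.34 dB
∠G = (87.40° + 74.17°) − (89.87° + 89.35°) = -17.65°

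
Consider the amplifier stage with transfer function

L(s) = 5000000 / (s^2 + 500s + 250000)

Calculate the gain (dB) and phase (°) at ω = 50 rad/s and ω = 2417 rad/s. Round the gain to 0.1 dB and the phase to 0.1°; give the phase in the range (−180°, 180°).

ω = 50: 26.1 dB, -5.8°; ω = 2417: -1.2 dB, -167.8°

At s = jω = j50:
quadratic: (j50)² + 500·j50 + 250000 = 247500 + j25000 → |·| ≈ 2.4876e+05, ∠ ≈ 5.77°
|L| = 5000000 / 2.4876e+05 ≈ 20.1
Gain = 20 log₁₀(20.1) ≈ 26.06 dB
∠L = 0.00° − 5.77° = -5.77°

At s = jω = j2417:
quadratic: (j2417)² + 500·j2417 + 250000 = -5591889 + j1208500 → |·| ≈ 5.721e+06, ∠ ≈ 167.80°
|L| = 5000000 / 5.721e+06 ≈ 0.87397
Gain = 20 log₁₀(0.87397) ≈ -1.17 dB
∠L = 0.00° − 167.80° = -167.80°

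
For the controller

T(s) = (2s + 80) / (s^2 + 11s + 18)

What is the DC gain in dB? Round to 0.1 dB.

T(0) = 80 / 18 ≈ 4.4444
20 log₁₀(4.4444) ≈ 12.96 dB

13.0 dB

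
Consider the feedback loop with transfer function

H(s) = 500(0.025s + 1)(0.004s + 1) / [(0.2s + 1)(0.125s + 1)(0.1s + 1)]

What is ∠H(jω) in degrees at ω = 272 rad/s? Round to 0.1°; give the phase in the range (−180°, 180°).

At ω = 272 rad/s:
zero (1 + j272·0.025) = 1 + j6.8 → |·| ≈ 6.8731, ∠ ≈ 81.63°
zero (1 + j272·0.004) = 1 + j1.088 → |·| ≈ 1.4777, ∠ ≈ 47.41°
pole (1 + j272·0.2) = 1 + j54.4 → |·| ≈ 54.409, ∠ ≈ 88.95°
pole (1 + j272·0.125) = 1 + j34 → |·| ≈ 34.015, ∠ ≈ 88.32°
pole (1 + j272·0.1) = 1 + j27.2 → |·| ≈ 27.218, ∠ ≈ 87.89°
∠H = (81.63° + 47.41°) − (88.95° + 88.32° + 87.89°) = -136.12°

-136.1°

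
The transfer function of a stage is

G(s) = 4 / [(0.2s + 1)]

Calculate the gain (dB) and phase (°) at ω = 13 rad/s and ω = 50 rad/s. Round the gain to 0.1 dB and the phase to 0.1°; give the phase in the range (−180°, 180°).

At ω = 13 rad/s:
pole (1 + j13·0.2) = 1 + j2.6 → |·| ≈ 2.7857, ∠ ≈ 68.96°
|G| = 4 · 1 / (2.7857) ≈ 1.4359
Gain = 20 log₁₀(1.4359) ≈ 3.14 dB
∠G = (0°) − (68.96°) = -68.96°

At ω = 50 rad/s:
pole (1 + j50·0.2) = 1 + j10 → |·| ≈ 10.05, ∠ ≈ 84.29°
|G| = 4 · 1 / (10.05) ≈ 0.39801
Gain = 20 log₁₀(0.39801) ≈ -8.00 dB
∠G = (0°) − (84.29°) = -84.29°

ω = 13: 3.1 dB, -69.0°; ω = 50: -8.0 dB, -84.3°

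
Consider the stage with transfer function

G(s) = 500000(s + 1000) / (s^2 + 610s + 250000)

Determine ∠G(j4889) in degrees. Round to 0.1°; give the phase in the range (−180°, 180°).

At s = jω = j4889:
zero (s+1000): 1000 + j4889 → |·| = √(1000²+4889²) = √24902321 ≈ 4990.2, ∠ = arctan(4889/1000) ≈ 78.44°
quadratic: (j4889)² + 610·j4889 + 250000 = -23652321 + j2982290 → |·| ≈ 2.384e+07, ∠ ≈ 172.81°
∠G = 78.44° − 172.81° = -94.37°

-94.4°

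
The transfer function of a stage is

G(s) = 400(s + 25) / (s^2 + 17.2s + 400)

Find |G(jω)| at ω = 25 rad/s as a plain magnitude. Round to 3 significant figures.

At s = jω = j25:
zero (s+25): 25 + j25 → |·| = √(25²+25²) = √1250 ≈ 35.355, ∠ = arctan(25/25) ≈ 45.00°
quadratic: (j25)² + 17.2·j25 + 400 = -225 + j430 → |·| ≈ 485.31, ∠ ≈ 117.62°
|G| = 400 · 35.355 / 485.31 ≈ 29.14

29.1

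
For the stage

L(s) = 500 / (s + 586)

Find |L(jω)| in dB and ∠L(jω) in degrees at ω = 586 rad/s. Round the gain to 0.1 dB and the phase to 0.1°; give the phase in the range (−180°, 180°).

-4.4 dB, -45.0°

Substitute s = j586:
Numerator: 500 = 500 + j0
Denominator: (j586) + 586 = 586 + j586
|N| = √(500² + 0²) ≈ 500, ∠N ≈ 0.00°
|D| = √(586² + 586²) ≈ 828.73, ∠D ≈ 45.00°
|L| = 500 / 828.73 ≈ 0.60333
Gain = 20 log₁₀(0.60333) ≈ -4.39 dB
∠L = 0.00° − 45.00° = -45.00°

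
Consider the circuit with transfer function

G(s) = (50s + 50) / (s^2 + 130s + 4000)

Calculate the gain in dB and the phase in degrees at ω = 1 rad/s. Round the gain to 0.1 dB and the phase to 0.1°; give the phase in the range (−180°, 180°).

-35.1 dB, 43.1°

Substitute s = j1:
Numerator: 50(j1) + 50 = 50 + j50
Denominator: (j1)^2 + 130(j1) + 4000 = 3999 + j130
|N| = √(50² + 50²) ≈ 70.711, ∠N ≈ 45.00°
|D| = √(3999² + 130²) ≈ 4001.1, ∠D ≈ 1.86°
|G| = 70.711 / 4001.1 ≈ 0.017673
Gain = 20 log₁₀(0.017673) ≈ -35.05 dB
∠G = 45.00° − 1.86° = 43.14°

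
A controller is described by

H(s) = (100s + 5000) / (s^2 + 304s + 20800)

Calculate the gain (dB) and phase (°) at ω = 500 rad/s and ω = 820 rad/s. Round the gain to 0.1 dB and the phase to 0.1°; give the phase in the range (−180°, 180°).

ω = 500: -14.8 dB, -62.2°; ω = 820: -18.6 dB, -72.6°

Substitute s = j500:
Numerator: 100(j500) + 5000 = 5000 + j50000
Denominator: (j500)^2 + 304(j500) + 20800 = -229200 + j152000
|N| = √(5000² + 50000²) ≈ 50249, ∠N ≈ 84.29°
|D| = √(229200² + 152000²) ≈ 2.7502e+05, ∠D ≈ 146.45°
|H| = 50249 / 2.7502e+05 ≈ 0.18271
Gain = 20 log₁₀(0.18271) ≈ -14.76 dB
∠H = 84.29° − 146.45° = -62.16°

Substitute s = j820:
Numerator: 100(j820) + 5000 = 5000 + j82000
Denominator: (j820)^2 + 304(j820) + 20800 = -651600 + j249280
|N| = √(5000² + 82000²) ≈ 82152, ∠N ≈ 86.51°
|D| = √(651600² + 249280²) ≈ 6.9766e+05, ∠D ≈ 159.06°
|H| = 82152 / 6.9766e+05 ≈ 0.11775
Gain = 20 log₁₀(0.11775) ≈ -18.58 dB
∠H = 86.51° − 159.06° = -72.55°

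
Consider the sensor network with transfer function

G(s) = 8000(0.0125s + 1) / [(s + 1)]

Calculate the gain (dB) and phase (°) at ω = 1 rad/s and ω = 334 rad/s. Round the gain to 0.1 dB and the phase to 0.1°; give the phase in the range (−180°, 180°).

ω = 1: 75.1 dB, -44.3°; ω = 334: 40.2 dB, -13.3°

At ω = 1 rad/s:
zero (1 + j1·0.0125) = 1 + j0.0125 → |·| ≈ 1.0001, ∠ ≈ 0.72°
pole (1 + j1·1) = 1 + j1 → |·| ≈ 1.4142, ∠ ≈ 45.00°
|G| = 8000 · 1.0001 / (1.4142) ≈ 5657.5
Gain = 20 log₁₀(5657.5) ≈ 75.05 dB
∠G = (0.72°) − (45.00°) = -44.28°

At ω = 334 rad/s:
zero (1 + j334·0.0125) = 1 + j4.175 → |·| ≈ 4.2931, ∠ ≈ 76.53°
pole (1 + j334·1) = 1 + j334 → |·| ≈ 334, ∠ ≈ 89.83°
|G| = 8000 · 4.2931 / (334) ≈ 102.83
Gain = 20 log₁₀(102.83) ≈ 40.24 dB
∠G = (76.53°) − (89.83°) = -13.30°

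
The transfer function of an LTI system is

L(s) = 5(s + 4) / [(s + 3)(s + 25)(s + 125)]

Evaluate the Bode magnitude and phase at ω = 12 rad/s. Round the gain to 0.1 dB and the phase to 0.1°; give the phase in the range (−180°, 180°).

At s = jω = j12:
zero (s+4): 4 + j12 → |·| = √(4²+12²) = √160 ≈ 12.649, ∠ = arctan(12/4) ≈ 71.57°
pole (s+3): 3 + j12 → |·| = √(3²+12²) = √153 ≈ 12.369, ∠ = arctan(12/3) ≈ 75.96°
pole (s+25): 25 + j12 → |·| = √(25²+12²) = √769 ≈ 27.731, ∠ = arctan(12/25) ≈ 25.64°
pole (s+125): 125 + j12 → |·| = √(125²+12²) = √15769 ≈ 125.57, ∠ = arctan(12/125) ≈ 5.48°
|L| = 5 · 12.649 / 43071 ≈ 0.0014684
Gain = 20 log₁₀(0.0014684) ≈ -56.66 dB
∠L = 71.57° − 107.08° = -35.51°

-56.7 dB, -35.5°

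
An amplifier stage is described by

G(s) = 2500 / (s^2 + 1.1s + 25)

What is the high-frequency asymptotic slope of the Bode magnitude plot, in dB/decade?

-40 dB/decade

Each pole contributes −20 dB/decade at high frequency; each zero contributes +20 dB/decade.
Net: 0 zero(s) − 2 pole(s) → -40 dB/decade.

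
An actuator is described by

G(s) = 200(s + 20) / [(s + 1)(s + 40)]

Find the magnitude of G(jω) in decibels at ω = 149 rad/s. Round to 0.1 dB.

2.3 dB

At s = jω = j149:
zero (s+20): 20 + j149 → |·| = √(20²+149²) = √22601 ≈ 150.34, ∠ = arctan(149/20) ≈ 82.35°
pole (s+1): 1 + j149 → |·| = √(1²+149²) = √22202 ≈ 149, ∠ = arctan(149/1) ≈ 89.62°
pole (s+40): 40 + j149 → |·| = √(40²+149²) = √23801 ≈ 154.28, ∠ = arctan(149/40) ≈ 74.97°
|G| = 200 · 150.34 / 22988 ≈ 1.308
Gain = 20 log₁₀(1.308) ≈ 2.33 dB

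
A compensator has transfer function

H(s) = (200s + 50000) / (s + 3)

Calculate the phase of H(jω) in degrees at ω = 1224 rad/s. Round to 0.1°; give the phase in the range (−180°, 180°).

Substitute s = j1224:
Numerator: 200(j1224) + 50000 = 50000 + j244800
Denominator: (j1224) + 3 = 3 + j1224
|N| = √(50000² + 244800²) ≈ 2.4985e+05, ∠N ≈ 78.46°
|D| = √(3² + 1224²) ≈ 1224, ∠D ≈ 89.86°
∠H = 78.46° − 89.86° = -11.40°

-11.4°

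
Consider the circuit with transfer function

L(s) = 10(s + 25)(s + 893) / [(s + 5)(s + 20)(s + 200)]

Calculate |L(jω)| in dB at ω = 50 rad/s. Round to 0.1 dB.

-1.0 dB

At s = jω = j50:
zero (s+25): 25 + j50 → |·| = √(25²+50²) = √3125 ≈ 55.902, ∠ = arctan(50/25) ≈ 63.43°
zero (s+893): 893 + j50 → |·| = √(893²+50²) = √799949 ≈ 894.4, ∠ = arctan(50/893) ≈ 3.20°
pole (s+5): 5 + j50 → |·| = √(5²+50²) = √2525 ≈ 50.249, ∠ = arctan(50/5) ≈ 84.29°
pole (s+20): 20 + j50 → |·| = √(20²+50²) = √2900 ≈ 53.852, ∠ = arctan(50/20) ≈ 68.20°
pole (s+200): 200 + j50 → |·| = √(200²+50²) = √42500 ≈ 206.16, ∠ = arctan(50/200) ≈ 14.04°
|L| = 10 · 49999 / 5.5787e+05 ≈ 0.89625
Gain = 20 log₁₀(0.89625) ≈ -0.95 dB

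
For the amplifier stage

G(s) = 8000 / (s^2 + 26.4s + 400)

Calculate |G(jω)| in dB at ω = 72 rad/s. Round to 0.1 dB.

At s = jω = j72:
quadratic: (j72)² + 26.4·j72 + 400 = -4784 + j1900.8 → |·| ≈ 5147.8, ∠ ≈ 158.33°
|G| = 8000 / 5147.8 ≈ 1.5541
Gain = 20 log₁₀(1.5541) ≈ 3.83 dB

3.8 dB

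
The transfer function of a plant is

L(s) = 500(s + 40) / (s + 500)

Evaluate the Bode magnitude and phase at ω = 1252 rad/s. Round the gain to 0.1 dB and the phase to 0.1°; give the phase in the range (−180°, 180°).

At s = jω = j1252:
zero (s+40): 40 + j1252 → |·| = √(40²+1252²) = √1569104 ≈ 1252.6, ∠ = arctan(1252/40) ≈ 88.17°
pole (s+500): 500 + j1252 → |·| = √(500²+1252²) = √1817504 ≈ 1348.1, ∠ = arctan(1252/500) ≈ 68.23°
|L| = 500 · 1252.6 / 1348.1 ≈ 464.58
Gain = 20 log₁₀(464.58) ≈ 53.34 dB
∠L = 88.17° − 68.23° = 19.94°

53.3 dB, 19.9°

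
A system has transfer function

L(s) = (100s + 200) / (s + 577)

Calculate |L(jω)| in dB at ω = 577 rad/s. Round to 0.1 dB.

Substitute s = j577:
Numerator: 100(j577) + 200 = 200 + j57700
Denominator: (j577) + 577 = 577 + j577
|N| = √(200² + 57700²) ≈ 57700, ∠N ≈ 89.80°
|D| = √(577² + 577²) ≈ 816, ∠D ≈ 45.00°
|L| = 57700 / 816 ≈ 70.711
Gain = 20 log₁₀(70.711) ≈ 36.99 dB

37.0 dB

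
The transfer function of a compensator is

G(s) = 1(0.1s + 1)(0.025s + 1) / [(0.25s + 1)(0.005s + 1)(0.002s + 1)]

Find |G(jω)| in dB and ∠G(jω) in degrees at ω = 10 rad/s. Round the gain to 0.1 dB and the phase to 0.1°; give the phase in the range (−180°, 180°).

At ω = 10 rad/s:
zero (1 + j10·0.1) = 1 + j1 → |·| ≈ 1.4142, ∠ ≈ 45.00°
zero (1 + j10·0.025) = 1 + j0.25 → |·| ≈ 1.0308, ∠ ≈ 14.04°
pole (1 + j10·0.25) = 1 + j2.5 → |·| ≈ 2.6926, ∠ ≈ 68.20°
pole (1 + j10·0.005) = 1 + j0.05 → |·| ≈ 1.0012, ∠ ≈ 2.86°
pole (1 + j10·0.002) = 1 + j0.02 → |·| ≈ 1.0002, ∠ ≈ 1.15°
|G| = 1 · 1.4142 · 1.0308 / (2.6926 · 1.0012 · 1.0002) ≈ 0.54064
Gain = 20 log₁₀(0.54064) ≈ -5.34 dB
∠G = (45.00° + 14.04°) − (68.20° + 2.86° + 1.15°) = -13.17°

-5.3 dB, -13.2°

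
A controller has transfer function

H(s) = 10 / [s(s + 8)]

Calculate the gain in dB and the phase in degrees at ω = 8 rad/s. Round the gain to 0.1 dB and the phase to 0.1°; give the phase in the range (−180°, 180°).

-19.1 dB, -135.0°

At s = jω = j8:
pole (s+8): 8 + j8 → |·| = √(8²+8²) = √128 ≈ 11.314, ∠ = arctan(8/8) ≈ 45.00°
pole at origin: |s| = 8, ∠ = 90.00° (in denominator)
|H| = 10 / 90.512 ≈ 0.11048
Gain = 20 log₁₀(0.11048) ≈ -19.13 dB
∠H = 0.00° − 135.00° = -135.00°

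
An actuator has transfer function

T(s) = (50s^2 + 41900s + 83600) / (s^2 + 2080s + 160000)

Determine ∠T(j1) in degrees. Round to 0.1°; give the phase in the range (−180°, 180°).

Substitute s = j1:
Numerator: 50(j1)^2 + 41900(j1) + 83600 = 83550 + j41900
Denominator: (j1)^2 + 2080(j1) + 160000 = 159999 + j2080
|N| = √(83550² + 41900²) ≈ 93468, ∠N ≈ 26.63°
|D| = √(159999² + 2080²) ≈ 1.6001e+05, ∠D ≈ 0.74°
∠T = 26.63° − 0.74° = 25.89°

25.9°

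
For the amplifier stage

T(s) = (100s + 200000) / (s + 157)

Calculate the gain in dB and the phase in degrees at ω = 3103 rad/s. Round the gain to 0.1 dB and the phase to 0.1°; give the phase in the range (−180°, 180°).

Substitute s = j3103:
Numerator: 100(j3103) + 200000 = 200000 + j310300
Denominator: (j3103) + 157 = 157 + j3103
|N| = √(200000² + 310300²) ≈ 3.6917e+05, ∠N ≈ 57.20°
|D| = √(157² + 3103²) ≈ 3107, ∠D ≈ 87.10°
|T| = 3.6917e+05 / 3107 ≈ 118.82
Gain = 20 log₁₀(118.82) ≈ 41.50 dB
∠T = 57.20° − 87.10° = -29.90°

41.5 dB, -29.9°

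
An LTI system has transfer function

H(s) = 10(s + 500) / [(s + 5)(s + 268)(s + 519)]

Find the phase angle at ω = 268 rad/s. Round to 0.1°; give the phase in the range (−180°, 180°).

At s = jω = j268:
zero (s+500): 500 + j268 → |·| = √(500²+268²) = √321824 ≈ 567.3, ∠ = arctan(268/500) ≈ 28.19°
pole (s+5): 5 + j268 → |·| = √(5²+268²) = √71849 ≈ 268.05, ∠ = arctan(268/5) ≈ 88.93°
pole (s+268): 268 + j268 → |·| = √(268²+268²) = √143648 ≈ 379.01, ∠ = arctan(268/268) ≈ 45.00°
pole (s+519): 519 + j268 → |·| = √(519²+268²) = √341185 ≈ 584.11, ∠ = arctan(268/519) ≈ 27.31°
∠H = 28.19° − 161.24° = -133.05°

-133.1°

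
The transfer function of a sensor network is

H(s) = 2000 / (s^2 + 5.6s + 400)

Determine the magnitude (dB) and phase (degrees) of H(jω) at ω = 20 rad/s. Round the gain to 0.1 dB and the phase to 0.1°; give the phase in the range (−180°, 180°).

25.0 dB, -90.0°

At s = jω = j20:
quadratic: (j20)² + 5.6·j20 + 400 = 0 + j112 → |·| ≈ 112, ∠ ≈ 90.00°
|H| = 2000 / 112 ≈ 17.857
Gain = 20 log₁₀(17.857) ≈ 25.04 dB
∠H = 0.00° − 90.00° = -90.00°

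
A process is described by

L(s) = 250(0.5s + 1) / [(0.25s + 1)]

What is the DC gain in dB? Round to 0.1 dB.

L(0) = 250 · 1 / 1 = 250
20 log₁₀(250) ≈ 47.96 dB

48.0 dB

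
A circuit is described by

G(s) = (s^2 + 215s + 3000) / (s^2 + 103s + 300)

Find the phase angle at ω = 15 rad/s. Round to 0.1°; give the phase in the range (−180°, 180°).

Substitute s = j15:
Numerator: (j15)^2 + 215(j15) + 3000 = 2775 + j3225
Denominator: (j15)^2 + 103(j15) + 300 = 75 + j1545
|N| = √(2775² + 3225²) ≈ 4254.6, ∠N ≈ 49.29°
|D| = √(75² + 1545²) ≈ 1546.8, ∠D ≈ 87.22°
∠G = 49.29° − 87.22° = -37.93°

-37.9°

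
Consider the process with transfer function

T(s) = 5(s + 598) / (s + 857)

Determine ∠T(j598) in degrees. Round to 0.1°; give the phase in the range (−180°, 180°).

10.1°

At s = jω = j598:
zero (s+598): 598 + j598 → |·| = √(598²+598²) = √715208 ≈ 845.7, ∠ = arctan(598/598) ≈ 45.00°
pole (s+857): 857 + j598 → |·| = √(857²+598²) = √1092053 ≈ 1045, ∠ = arctan(598/857) ≈ 34.91°
∠T = 45.00° − 34.91° = 10.09°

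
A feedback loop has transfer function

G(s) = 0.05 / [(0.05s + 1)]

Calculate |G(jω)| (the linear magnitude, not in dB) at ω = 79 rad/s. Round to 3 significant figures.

At ω = 79 rad/s:
pole (1 + j79·0.05) = 1 + j3.95 → |·| ≈ 4.0746, ∠ ≈ 75.79°
|G| = 0.05 · 1 / (4.0746) ≈ 0.012271

0.0123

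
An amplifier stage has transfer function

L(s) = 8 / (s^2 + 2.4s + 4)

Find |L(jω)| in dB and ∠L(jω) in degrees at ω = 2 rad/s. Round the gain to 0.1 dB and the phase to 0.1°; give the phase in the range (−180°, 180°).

At s = jω = j2:
quadratic: (j2)² + 2.4·j2 + 4 = 0 + j4.8 → |·| ≈ 4.8, ∠ ≈ 90.00°
|L| = 8 / 4.8 ≈ 1.6667
Gain = 20 log₁₀(1.6667) ≈ 4.44 dB
∠L = 0.00° − 90.00° = -90.00°

4.4 dB, -90.0°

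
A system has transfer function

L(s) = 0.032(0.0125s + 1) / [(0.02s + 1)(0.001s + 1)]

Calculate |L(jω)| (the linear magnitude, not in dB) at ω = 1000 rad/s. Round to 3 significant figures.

At ω = 1000 rad/s:
zero (1 + j1000·0.0125) = 1 + j12.5 → |·| ≈ 12.54, ∠ ≈ 85.43°
pole (1 + j1000·0.02) = 1 + j20 → |·| ≈ 20.025, ∠ ≈ 87.14°
pole (1 + j1000·0.001) = 1 + j1 → |·| ≈ 1.4142, ∠ ≈ 45.00°
|L| = 0.032 · 12.54 / (20.025 · 1.4142) ≈ 0.01417

0.0142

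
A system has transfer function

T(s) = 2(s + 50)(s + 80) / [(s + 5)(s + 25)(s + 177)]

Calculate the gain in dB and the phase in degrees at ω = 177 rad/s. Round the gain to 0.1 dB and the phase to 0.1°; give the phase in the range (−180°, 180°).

At s = jω = j177:
zero (s+50): 50 + j177 → |·| = √(50²+177²) = √33829 ≈ 183.93, ∠ = arctan(177/50) ≈ 74.23°
zero (s+80): 80 + j177 → |·| = √(80²+177²) = √37729 ≈ 194.24, ∠ = arctan(177/80) ≈ 65.68°
pole (s+5): 5 + j177 → |·| = √(5²+177²) = √31354 ≈ 177.07, ∠ = arctan(177/5) ≈ 88.38°
pole (s+25): 25 + j177 → |·| = √(25²+177²) = √31954 ≈ 178.76, ∠ = arctan(177/25) ≈ 81.96°
pole (s+177): 177 + j177 → |·| = √(177²+177²) = √62658 ≈ 250.32, ∠ = arctan(177/177) ≈ 45.00°
|T| = 2 · 35727 / 7.9234e+06 ≈ 0.0090181
Gain = 20 log₁₀(0.0090181) ≈ -40.90 dB
∠T = 139.91° − 215.34° = -75.43°

-40.9 dB, -75.4°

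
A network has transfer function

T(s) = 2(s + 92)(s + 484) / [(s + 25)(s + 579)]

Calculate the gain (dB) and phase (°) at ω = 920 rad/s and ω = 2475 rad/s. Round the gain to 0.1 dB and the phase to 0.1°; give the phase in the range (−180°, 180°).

ω = 920: 5.7 dB, 0.3°; ω = 2475: 6.0 dB, 0.6°

At s = jω = j920:
zero (s+92): 92 + j920 → |·| = √(92²+920²) = √854864 ≈ 924.59, ∠ = arctan(920/92) ≈ 84.29°
zero (s+484): 484 + j920 → |·| = √(484²+920²) = √1080656 ≈ 1039.5, ∠ = arctan(920/484) ≈ 62.25°
pole (s+25): 25 + j920 → |·| = √(25²+920²) = √847025 ≈ 920.34, ∠ = arctan(920/25) ≈ 88.44°
pole (s+579): 579 + j920 → |·| = √(579²+920²) = √1181641 ≈ 1087, ∠ = arctan(920/579) ≈ 57.82°
|T| = 2 · 9.6111e+05 / 1.0004e+06 ≈ 1.9215
Gain = 20 log₁₀(1.9215) ≈ 5.67 dB
∠T = 146.54° − 146.26° = 0.28°

At s = jω = j2475:
zero (s+92): 92 + j2475 → |·| = √(92²+2475²) = √6134089 ≈ 2476.7, ∠ = arctan(2475/92) ≈ 87.87°
zero (s+484): 484 + j2475 → |·| = √(484²+2475²) = √6359881 ≈ 2521.9, ∠ = arctan(2475/484) ≈ 78.94°
pole (s+25): 25 + j2475 → |·| = √(25²+2475²) = √6126250 ≈ 2475.1, ∠ = arctan(2475/25) ≈ 89.42°
pole (s+579): 579 + j2475 → |·| = √(579²+2475²) = √6460866 ≈ 2541.8, ∠ = arctan(2475/579) ≈ 76.83°
|T| = 2 · 6.246e+06 / 6.2912e+06 ≈ 1.9856
Gain = 20 log₁₀(1.9856) ≈ 5.96 dB
∠T = 166.81° − 166.25° = 0.56°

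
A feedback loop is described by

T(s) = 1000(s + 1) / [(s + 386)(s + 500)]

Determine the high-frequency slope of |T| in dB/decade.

Each pole contributes −20 dB/decade at high frequency; each zero contributes +20 dB/decade.
Net: 1 zero(s) − 2 pole(s) → -20 dB/decade.

-20 dB/decade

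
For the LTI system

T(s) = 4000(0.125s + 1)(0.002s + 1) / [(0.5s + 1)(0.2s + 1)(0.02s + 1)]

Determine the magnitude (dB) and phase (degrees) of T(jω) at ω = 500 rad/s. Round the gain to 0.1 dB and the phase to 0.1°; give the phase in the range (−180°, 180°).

At ω = 500 rad/s:
zero (1 + j500·0.125) = 1 + j62.5 → |·| ≈ 62.508, ∠ ≈ 89.08°
zero (1 + j500·0.002) = 1 + j1 → |·| ≈ 1.4142, ∠ ≈ 45.00°
pole (1 + j500·0.5) = 1 + j250 → |·| ≈ 250, ∠ ≈ 89.77°
pole (1 + j500·0.2) = 1 + j100 → |·| ≈ 100, ∠ ≈ 89.43°
pole (1 + j500·0.02) = 1 + j10 → |·| ≈ 10.05, ∠ ≈ 84.29°
|T| = 4000 · 62.508 · 1.4142 / (250 · 100 · 10.05) ≈ 1.4073
Gain = 20 log₁₀(1.4073) ≈ 2.97 dB
∠T = (89.08° + 45.00°) − (89.77° + 89.43° + 84.29°) = -129.41°

3.0 dB, -129.4°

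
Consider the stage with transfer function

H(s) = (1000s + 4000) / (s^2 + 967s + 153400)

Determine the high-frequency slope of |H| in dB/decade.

-20 dB/decade

Each pole contributes −20 dB/decade at high frequency; each zero contributes +20 dB/decade.
Net: 1 zero(s) − 2 pole(s) → -20 dB/decade.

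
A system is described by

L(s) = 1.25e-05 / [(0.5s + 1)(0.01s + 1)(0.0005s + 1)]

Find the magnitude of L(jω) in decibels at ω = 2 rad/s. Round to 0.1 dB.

At ω = 2 rad/s:
pole (1 + j2·0.5) = 1 + j1 → |·| ≈ 1.4142, ∠ ≈ 45.00°
pole (1 + j2·0.01) = 1 + j0.02 → |·| ≈ 1.0002, ∠ ≈ 1.15°
pole (1 + j2·0.0005) = 1 + j0.001 → |·| ≈ 1, ∠ ≈ 0.06°
|L| = 1.25e-05 · 1 / (1.4142 · 1.0002 · 1) ≈ 8.8372e-06
Gain = 20 log₁₀(8.8372e-06) ≈ -101.07 dB

-101.1 dB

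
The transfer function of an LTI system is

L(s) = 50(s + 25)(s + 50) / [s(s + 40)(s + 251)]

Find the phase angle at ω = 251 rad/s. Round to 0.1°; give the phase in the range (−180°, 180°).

At s = jω = j251:
zero (s+25): 25 + j251 → |·| = √(25²+251²) = √63626 ≈ 252.24, ∠ = arctan(251/25) ≈ 84.31°
zero (s+50): 50 + j251 → |·| = √(50²+251²) = √65501 ≈ 255.93, ∠ = arctan(251/50) ≈ 78.73°
pole (s+40): 40 + j251 → |·| = √(40²+251²) = √64601 ≈ 254.17, ∠ = arctan(251/40) ≈ 80.95°
pole (s+251): 251 + j251 → |·| = √(251²+251²) = √126002 ≈ 354.97, ∠ = arctan(251/251) ≈ 45.00°
pole at origin: |s| = 251, ∠ = 90.00° (in denominator)
∠L = 163.04° − 215.95° = -52.91°

-52.9°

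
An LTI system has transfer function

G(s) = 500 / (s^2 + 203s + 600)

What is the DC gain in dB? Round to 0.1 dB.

-1.6 dB

G(0) = 500 / 600 ≈ 0.83333
20 log₁₀(0.83333) ≈ -1.58 dB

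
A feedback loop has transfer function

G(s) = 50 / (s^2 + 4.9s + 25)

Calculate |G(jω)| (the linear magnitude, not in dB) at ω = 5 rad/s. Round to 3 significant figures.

2.04

At s = jω = j5:
quadratic: (j5)² + 4.9·j5 + 25 = 0 + j24.5 → |·| ≈ 24.5, ∠ ≈ 90.00°
|G| = 50 / 24.5 ≈ 2.0408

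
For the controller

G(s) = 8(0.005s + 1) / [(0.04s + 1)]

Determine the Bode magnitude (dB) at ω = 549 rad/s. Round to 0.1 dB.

0.5 dB

At ω = 549 rad/s:
zero (1 + j549·0.005) = 1 + j2.745 → |·| ≈ 2.9215, ∠ ≈ 69.98°
pole (1 + j549·0.04) = 1 + j21.96 → |·| ≈ 21.983, ∠ ≈ 87.39°
|G| = 8 · 2.9215 / (21.983) ≈ 1.0632
Gain = 20 log₁₀(1.0632) ≈ 0.53 dB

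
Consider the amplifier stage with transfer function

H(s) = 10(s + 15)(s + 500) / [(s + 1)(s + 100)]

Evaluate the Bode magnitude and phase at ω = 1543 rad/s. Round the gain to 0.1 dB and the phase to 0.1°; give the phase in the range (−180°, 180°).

At s = jω = j1543:
zero (s+15): 15 + j1543 → |·| = √(15²+1543²) = √2381074 ≈ 1543.1, ∠ = arctan(1543/15) ≈ 89.44°
zero (s+500): 500 + j1543 → |·| = √(500²+1543²) = √2630849 ≈ 1622, ∠ = arctan(1543/500) ≈ 72.05°
pole (s+1): 1 + j1543 → |·| = √(1²+1543²) = √2380850 ≈ 1543, ∠ = arctan(1543/1) ≈ 89.96°
pole (s+100): 100 + j1543 → |·| = √(100²+1543²) = √2390849 ≈ 1546.2, ∠ = arctan(1543/100) ≈ 86.29°
|H| = 10 · 2.5029e+06 / 2.3858e+06 ≈ 10.491
Gain = 20 log₁₀(10.491) ≈ 20.42 dB
∠H = 161.49° − 176.25° = -14.76°

20.4 dB, -14.8°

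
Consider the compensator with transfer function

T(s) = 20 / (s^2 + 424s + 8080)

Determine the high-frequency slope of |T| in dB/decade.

Each pole contributes −20 dB/decade at high frequency; each zero contributes +20 dB/decade.
Net: 0 zero(s) − 2 pole(s) → -40 dB/decade.

-40 dB/decade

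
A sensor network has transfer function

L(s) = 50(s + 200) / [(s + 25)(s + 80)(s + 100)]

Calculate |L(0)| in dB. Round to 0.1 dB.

-26.0 dB

L(0) = 50·200 / (25·80·100) = 0.05
20 log₁₀(0.05) ≈ -26.02 dB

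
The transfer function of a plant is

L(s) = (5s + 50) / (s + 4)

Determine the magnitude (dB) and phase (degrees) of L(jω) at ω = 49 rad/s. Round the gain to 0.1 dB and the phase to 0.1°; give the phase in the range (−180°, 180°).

Substitute s = j49:
Numerator: 5(j49) + 50 = 50 + j245
Denominator: (j49) + 4 = 4 + j49
|N| = √(50² + 245²) ≈ 250.05, ∠N ≈ 78.47°
|D| = √(4² + 49²) ≈ 49.163, ∠D ≈ 85.33°
|L| = 250.05 / 49.163 ≈ 5.0861
Gain = 20 log₁₀(5.0861) ≈ 14.13 dB
∠L = 78.47° − 85.33° = -6.86°

14.1 dB, -6.9°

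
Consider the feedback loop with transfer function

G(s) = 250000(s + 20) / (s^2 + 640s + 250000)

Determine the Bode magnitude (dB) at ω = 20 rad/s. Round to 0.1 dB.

At s = jω = j20:
zero (s+20): 20 + j20 → |·| = √(20²+20²) = √800 ≈ 28.284, ∠ = arctan(20/20) ≈ 45.00°
quadratic: (j20)² + 640·j20 + 250000 = 249600 + j12800 → |·| ≈ 2.4993e+05, ∠ ≈ 2.94°
|G| = 250000 · 28.284 / 2.4993e+05 ≈ 28.292
Gain = 20 log₁₀(28.292) ≈ 29.03 dB

29.0 dB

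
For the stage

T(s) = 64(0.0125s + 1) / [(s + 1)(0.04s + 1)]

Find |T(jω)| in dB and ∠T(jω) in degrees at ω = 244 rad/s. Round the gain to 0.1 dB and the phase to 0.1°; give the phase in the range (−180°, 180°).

At ω = 244 rad/s:
zero (1 + j244·0.0125) = 1 + j3.05 → |·| ≈ 3.2098, ∠ ≈ 71.85°
pole (1 + j244·1) = 1 + j244 → |·| ≈ 244, ∠ ≈ 89.77°
pole (1 + j244·0.04) = 1 + j9.76 → |·| ≈ 9.8111, ∠ ≈ 84.15°
|T| = 64 · 3.2098 / (244 · 9.8111) ≈ 0.085812
Gain = 20 log₁₀(0.085812) ≈ -21.33 dB
∠T = (71.85°) − (89.77° + 84.15°) = -102.07°

-21.3 dB, -102.1°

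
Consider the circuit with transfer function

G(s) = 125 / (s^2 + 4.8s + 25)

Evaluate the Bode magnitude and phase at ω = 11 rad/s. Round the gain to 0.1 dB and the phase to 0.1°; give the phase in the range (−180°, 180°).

1.1 dB, -151.2°

At s = jω = j11:
quadratic: (j11)² + 4.8·j11 + 25 = -96 + j52.8 → |·| ≈ 109.56, ∠ ≈ 151.19°
|G| = 125 / 109.56 ≈ 1.1409
Gain = 20 log₁₀(1.1409) ≈ 1.14 dB
∠G = 0.00° − 151.19° = -151.19°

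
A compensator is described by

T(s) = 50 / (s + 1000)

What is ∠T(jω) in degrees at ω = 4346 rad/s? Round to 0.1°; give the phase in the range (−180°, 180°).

Substitute s = j4346:
Numerator: 50 = 50 + j0
Denominator: (j4346) + 1000 = 1000 + j4346
|N| = √(50² + 0²) ≈ 50, ∠N ≈ 0.00°
|D| = √(1000² + 4346²) ≈ 4459.6, ∠D ≈ 77.04°
∠T = 0.00° − 77.04° = -77.04°

-77.0°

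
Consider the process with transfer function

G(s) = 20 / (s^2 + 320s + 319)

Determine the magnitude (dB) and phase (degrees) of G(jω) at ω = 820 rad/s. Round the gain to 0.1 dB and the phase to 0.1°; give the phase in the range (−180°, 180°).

Substitute s = j820:
Numerator: 20 = 20 + j0
Denominator: (j820)^2 + 320(j820) + 319 = -672081 + j262400
|N| = √(20² + 0²) ≈ 20, ∠N ≈ 0.00°
|D| = √(672081² + 262400²) ≈ 7.2149e+05, ∠D ≈ 158.67°
|G| = 20 / 7.2149e+05 ≈ 2.772e-05
Gain = 20 log₁₀(2.772e-05) ≈ -91.14 dB
∠G = 0.00° − 158.67° = -158.67°

-91.1 dB, -158.7°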